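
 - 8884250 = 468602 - 9352852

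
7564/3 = 7564/3 = 2521.33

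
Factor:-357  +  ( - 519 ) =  - 876 = - 2^2*3^1*73^1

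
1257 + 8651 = 9908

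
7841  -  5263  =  2578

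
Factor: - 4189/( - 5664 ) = 2^( - 5)*3^( - 1)*71^1 = 71/96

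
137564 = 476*289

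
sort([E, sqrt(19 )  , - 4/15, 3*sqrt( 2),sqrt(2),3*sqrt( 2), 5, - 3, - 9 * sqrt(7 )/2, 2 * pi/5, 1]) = [ - 9*sqrt(7 )/2, - 3, - 4/15, 1, 2*pi/5,sqrt( 2), E, 3*sqrt ( 2 ), 3*sqrt(2 ), sqrt( 19 ), 5]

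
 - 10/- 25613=10/25613=0.00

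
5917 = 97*61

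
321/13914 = 107/4638 = 0.02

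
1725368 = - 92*(-18754)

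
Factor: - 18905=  -5^1*19^1 * 199^1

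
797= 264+533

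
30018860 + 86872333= 116891193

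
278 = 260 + 18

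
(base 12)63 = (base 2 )1001011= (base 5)300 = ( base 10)75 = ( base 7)135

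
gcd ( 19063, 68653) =1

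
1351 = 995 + 356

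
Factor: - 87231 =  - 3^1*29077^1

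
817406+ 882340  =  1699746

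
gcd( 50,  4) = 2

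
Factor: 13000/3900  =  2^1*3^( - 1)*5^1 = 10/3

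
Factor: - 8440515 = - 3^2* 5^1*53^1*3539^1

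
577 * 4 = 2308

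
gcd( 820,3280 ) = 820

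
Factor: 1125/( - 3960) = -2^(-3 )*5^2 * 11^ ( -1 ) = - 25/88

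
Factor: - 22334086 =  - 2^1*1607^1*6949^1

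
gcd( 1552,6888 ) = 8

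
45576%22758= 60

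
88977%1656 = 1209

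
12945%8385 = 4560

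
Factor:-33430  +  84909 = 51479^1=51479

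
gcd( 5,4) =1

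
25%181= 25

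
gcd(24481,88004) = 1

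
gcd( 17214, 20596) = 38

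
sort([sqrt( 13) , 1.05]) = [1.05,  sqrt( 13 )]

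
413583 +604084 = 1017667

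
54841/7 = 54841/7 = 7834.43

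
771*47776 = 36835296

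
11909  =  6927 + 4982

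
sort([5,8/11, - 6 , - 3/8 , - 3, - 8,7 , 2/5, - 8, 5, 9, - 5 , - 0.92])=[ -8, - 8,  -  6,  -  5, - 3, - 0.92,-3/8,2/5,8/11,5, 5,7, 9 ] 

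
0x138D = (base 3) 20212101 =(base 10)5005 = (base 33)4jm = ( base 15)173a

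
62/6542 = 31/3271 = 0.01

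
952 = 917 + 35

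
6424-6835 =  - 411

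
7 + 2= 9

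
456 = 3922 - 3466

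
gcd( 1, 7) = 1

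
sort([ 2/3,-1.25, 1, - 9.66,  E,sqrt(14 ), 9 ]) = [-9.66, - 1.25,2/3,1,E,sqrt( 14),9 ]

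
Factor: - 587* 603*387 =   -  3^4*43^1 * 67^1*587^1 = - 136982907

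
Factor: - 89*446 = - 2^1 * 89^1*223^1 = -39694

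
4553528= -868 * ( - 5246)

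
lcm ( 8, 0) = 0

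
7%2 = 1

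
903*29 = 26187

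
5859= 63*93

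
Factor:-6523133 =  - 6523133^1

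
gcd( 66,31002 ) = 6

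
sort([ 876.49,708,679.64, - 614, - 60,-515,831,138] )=[-614  , - 515,-60,138,679.64,708, 831,  876.49]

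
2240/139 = 2240/139 = 16.12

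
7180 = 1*7180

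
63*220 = 13860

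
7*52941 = 370587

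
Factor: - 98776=  -  2^3 *12347^1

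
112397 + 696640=809037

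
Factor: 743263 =743263^1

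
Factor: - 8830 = - 2^1*5^1*883^1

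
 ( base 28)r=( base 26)11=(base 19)18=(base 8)33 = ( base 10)27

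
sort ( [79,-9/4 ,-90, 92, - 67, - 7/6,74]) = [ - 90 ,-67,-9/4,  -  7/6,74, 79,92]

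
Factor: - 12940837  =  -7^1*13^2*10939^1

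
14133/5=2826 + 3/5 = 2826.60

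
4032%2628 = 1404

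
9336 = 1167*8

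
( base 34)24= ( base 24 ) 30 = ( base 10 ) 72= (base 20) 3c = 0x48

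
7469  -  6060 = 1409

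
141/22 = 6 + 9/22 = 6.41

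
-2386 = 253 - 2639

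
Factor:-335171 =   -  335171^1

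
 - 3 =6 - 9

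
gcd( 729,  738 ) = 9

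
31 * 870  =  26970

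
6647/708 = 9 + 275/708= 9.39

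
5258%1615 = 413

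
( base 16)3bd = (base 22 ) 1LB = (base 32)tt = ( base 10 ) 957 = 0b1110111101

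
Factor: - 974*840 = -818160  =  -2^4*3^1*5^1* 7^1*487^1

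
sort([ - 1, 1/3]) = [-1,1/3]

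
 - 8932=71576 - 80508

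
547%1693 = 547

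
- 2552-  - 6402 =3850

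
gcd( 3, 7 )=1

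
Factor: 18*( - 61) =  - 2^1*3^2 * 61^1 = - 1098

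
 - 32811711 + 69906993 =37095282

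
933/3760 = 933/3760 =0.25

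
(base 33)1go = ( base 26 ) 2b3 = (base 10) 1641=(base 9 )2223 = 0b11001101001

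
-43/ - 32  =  43/32 = 1.34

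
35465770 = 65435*542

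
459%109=23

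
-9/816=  - 3/272 = - 0.01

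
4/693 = 4/693 = 0.01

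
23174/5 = 23174/5 = 4634.80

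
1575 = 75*21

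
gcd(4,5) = 1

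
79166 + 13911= 93077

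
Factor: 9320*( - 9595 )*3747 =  - 335076973800 = - 2^3*3^1*5^2*19^1*101^1 * 233^1*1249^1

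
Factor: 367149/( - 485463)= - 11^(  -  1)*17^1*23^1*47^( - 1)=- 391/517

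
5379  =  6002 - 623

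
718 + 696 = 1414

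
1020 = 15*68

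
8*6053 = 48424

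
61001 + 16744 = 77745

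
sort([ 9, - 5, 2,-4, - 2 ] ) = [-5, - 4, - 2,2, 9]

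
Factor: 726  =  2^1*3^1 *11^2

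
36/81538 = 18/40769 = 0.00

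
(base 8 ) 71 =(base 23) 2b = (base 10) 57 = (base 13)45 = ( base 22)2D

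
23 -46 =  - 23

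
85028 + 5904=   90932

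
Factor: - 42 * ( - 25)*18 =2^2*3^3*5^2 * 7^1 = 18900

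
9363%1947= 1575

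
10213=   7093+3120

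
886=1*886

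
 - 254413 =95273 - 349686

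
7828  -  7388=440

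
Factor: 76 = 2^2*19^1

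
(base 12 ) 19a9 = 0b110001010001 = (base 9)4283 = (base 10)3153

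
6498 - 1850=4648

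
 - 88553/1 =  - 88553 =- 88553.00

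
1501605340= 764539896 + 737065444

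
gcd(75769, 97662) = 1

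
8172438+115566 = 8288004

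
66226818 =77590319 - 11363501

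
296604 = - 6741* ( - 44 ) 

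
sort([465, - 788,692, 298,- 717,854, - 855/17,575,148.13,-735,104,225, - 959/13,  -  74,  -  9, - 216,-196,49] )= [ - 788, - 735, - 717, - 216, - 196, - 74,  -  959/13,-855/17, - 9,49,104,  148.13, 225,298, 465,575, 692, 854] 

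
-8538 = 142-8680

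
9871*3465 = 34203015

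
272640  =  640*426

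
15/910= 3/182 = 0.02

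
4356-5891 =-1535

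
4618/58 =2309/29 = 79.62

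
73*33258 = 2427834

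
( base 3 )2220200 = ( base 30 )2ao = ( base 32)22C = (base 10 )2124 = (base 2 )100001001100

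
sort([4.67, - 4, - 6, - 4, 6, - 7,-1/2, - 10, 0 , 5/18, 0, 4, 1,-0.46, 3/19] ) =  [  -  10, - 7, - 6, -4, - 4 , - 1/2 ,  -  0.46, 0, 0 , 3/19,5/18, 1 , 4, 4.67, 6]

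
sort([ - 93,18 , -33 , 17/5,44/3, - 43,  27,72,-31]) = [ - 93, - 43,-33, - 31,  17/5,44/3,  18, 27,72]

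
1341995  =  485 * 2767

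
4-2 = 2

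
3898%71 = 64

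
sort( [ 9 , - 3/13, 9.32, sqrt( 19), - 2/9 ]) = [ - 3/13, - 2/9, sqrt( 19), 9,9.32]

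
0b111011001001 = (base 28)4n5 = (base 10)3785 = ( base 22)7i1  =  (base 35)335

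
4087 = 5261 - 1174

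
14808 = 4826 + 9982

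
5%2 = 1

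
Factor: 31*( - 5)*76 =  - 2^2*5^1*19^1*31^1 = - 11780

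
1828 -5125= - 3297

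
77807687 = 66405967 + 11401720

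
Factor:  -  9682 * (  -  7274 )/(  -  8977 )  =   - 1498444/191 = -2^2 * 103^1 * 191^( - 1)*3637^1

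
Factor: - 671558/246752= - 479/176 = - 2^( - 4)*11^( - 1 )*479^1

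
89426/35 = 89426/35  =  2555.03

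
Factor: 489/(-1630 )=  - 2^( - 1 )*3^1 *5^( - 1 )=- 3/10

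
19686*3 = 59058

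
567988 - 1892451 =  - 1324463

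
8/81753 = 8/81753=0.00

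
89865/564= 159+63/188 = 159.34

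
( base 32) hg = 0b1000110000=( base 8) 1060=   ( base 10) 560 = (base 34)GG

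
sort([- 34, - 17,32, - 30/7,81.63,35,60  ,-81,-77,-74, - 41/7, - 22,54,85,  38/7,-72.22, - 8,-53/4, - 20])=[ -81,-77,-74, - 72.22,- 34,  -  22, - 20 , - 17,  -  53/4,  -  8, - 41/7, - 30/7,38/7,32,35, 54,60,81.63,  85]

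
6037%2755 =527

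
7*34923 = 244461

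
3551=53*67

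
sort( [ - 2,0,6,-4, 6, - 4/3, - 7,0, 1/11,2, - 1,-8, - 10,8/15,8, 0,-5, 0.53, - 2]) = [ - 10,  -  8, - 7, - 5, - 4,-2, - 2, - 4/3, - 1  ,  0,0,0,1/11, 0.53,8/15, 2,  6, 6 , 8]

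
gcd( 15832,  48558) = 2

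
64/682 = 32/341 = 0.09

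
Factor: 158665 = 5^1*13^1*2441^1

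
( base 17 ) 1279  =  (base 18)h63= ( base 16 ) 15F3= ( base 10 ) 5619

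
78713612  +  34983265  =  113696877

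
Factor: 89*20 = 1780 = 2^2*5^1*89^1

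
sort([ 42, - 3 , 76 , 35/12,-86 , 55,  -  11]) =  [ - 86, - 11 ,-3,  35/12,42, 55 , 76 ] 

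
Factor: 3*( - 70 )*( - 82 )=2^2*3^1*5^1*7^1*41^1 = 17220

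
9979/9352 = 1+ 627/9352 = 1.07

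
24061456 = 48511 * 496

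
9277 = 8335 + 942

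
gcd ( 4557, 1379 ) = 7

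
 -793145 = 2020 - 795165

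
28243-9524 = 18719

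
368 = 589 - 221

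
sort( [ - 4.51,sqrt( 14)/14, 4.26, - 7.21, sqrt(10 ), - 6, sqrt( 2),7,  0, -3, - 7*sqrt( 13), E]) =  [ - 7 * sqrt(13), - 7.21 , - 6 , - 4.51 , - 3,0, sqrt(14 )/14, sqrt(2),E, sqrt( 10 ), 4.26,7]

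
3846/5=3846/5  =  769.20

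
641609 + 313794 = 955403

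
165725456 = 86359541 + 79365915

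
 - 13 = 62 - 75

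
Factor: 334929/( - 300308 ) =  - 861/772 =- 2^( - 2 )*3^1*7^1*41^1*193^( - 1)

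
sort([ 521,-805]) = [ - 805,521] 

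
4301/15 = 286 + 11/15=286.73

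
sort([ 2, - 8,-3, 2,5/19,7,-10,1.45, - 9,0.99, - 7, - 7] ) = [ - 10, - 9,-8,  -  7,-7, - 3,5/19 , 0.99, 1.45,2,  2,7] 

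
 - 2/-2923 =2/2923 = 0.00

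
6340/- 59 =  - 108  +  32/59= - 107.46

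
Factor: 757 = 757^1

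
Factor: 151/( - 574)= - 2^( - 1)*7^(  -  1) * 41^( - 1 ) * 151^1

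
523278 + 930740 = 1454018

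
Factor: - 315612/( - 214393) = 396/269 = 2^2*3^2 *11^1*269^( - 1)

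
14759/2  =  14759/2= 7379.50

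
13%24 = 13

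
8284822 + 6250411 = 14535233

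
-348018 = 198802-546820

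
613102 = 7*87586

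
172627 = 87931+84696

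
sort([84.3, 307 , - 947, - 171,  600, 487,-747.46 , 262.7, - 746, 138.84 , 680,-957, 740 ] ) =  [  -  957,-947, - 747.46, - 746, - 171,84.3,138.84, 262.7, 307,487, 600, 680, 740]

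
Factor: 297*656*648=126251136 = 2^7*3^7*11^1 * 41^1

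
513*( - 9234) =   -  4737042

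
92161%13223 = 12823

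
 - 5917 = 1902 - 7819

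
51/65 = 51/65= 0.78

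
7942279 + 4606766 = 12549045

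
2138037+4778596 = 6916633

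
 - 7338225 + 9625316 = 2287091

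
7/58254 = 1/8322 = 0.00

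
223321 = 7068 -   -  216253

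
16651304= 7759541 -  - 8891763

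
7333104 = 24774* 296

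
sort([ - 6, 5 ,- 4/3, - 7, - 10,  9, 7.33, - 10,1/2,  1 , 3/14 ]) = [ - 10, - 10, - 7, - 6, - 4/3, 3/14,  1/2,1,5  ,  7.33,9]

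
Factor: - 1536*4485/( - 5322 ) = 1148160/887=2^8 * 3^1* 5^1*13^1  *  23^1 * 887^(  -  1)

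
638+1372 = 2010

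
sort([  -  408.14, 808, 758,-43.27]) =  [- 408.14, - 43.27,758,808] 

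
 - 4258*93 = -395994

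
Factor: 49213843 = 7^1*7030549^1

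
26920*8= 215360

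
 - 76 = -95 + 19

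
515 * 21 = 10815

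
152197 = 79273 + 72924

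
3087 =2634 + 453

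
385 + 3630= 4015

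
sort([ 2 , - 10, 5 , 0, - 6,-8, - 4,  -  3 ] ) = [ - 10, - 8, - 6, - 4 , - 3, 0 , 2, 5]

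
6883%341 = 63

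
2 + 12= 14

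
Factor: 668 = 2^2*167^1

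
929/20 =46 + 9/20 = 46.45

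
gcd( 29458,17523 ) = 11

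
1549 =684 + 865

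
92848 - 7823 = 85025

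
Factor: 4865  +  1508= 6373^1 = 6373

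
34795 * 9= 313155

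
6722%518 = 506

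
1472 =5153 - 3681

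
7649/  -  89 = - 86+5/89 = - 85.94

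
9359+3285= 12644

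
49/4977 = 7/711  =  0.01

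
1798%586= 40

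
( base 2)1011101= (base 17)58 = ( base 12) 79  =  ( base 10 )93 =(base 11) 85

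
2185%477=277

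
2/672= 1/336 = 0.00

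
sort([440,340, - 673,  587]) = [  -  673,340,  440,587]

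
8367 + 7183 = 15550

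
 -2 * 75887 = -151774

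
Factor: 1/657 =3^( - 2 ) * 73^( - 1 )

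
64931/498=130+191/498 = 130.38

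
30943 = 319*97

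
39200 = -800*( - 49 ) 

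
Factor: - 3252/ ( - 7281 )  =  2^2*3^( - 1)*271^1*809^(-1) = 1084/2427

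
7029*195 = 1370655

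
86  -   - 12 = 98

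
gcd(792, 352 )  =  88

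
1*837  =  837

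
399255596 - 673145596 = - 273890000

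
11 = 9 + 2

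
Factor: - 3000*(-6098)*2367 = 2^4 * 3^3*5^3*263^1*3049^1=43301898000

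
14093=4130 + 9963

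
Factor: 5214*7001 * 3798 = 2^2*3^3*11^1 * 79^1*211^1*7001^1 = 138639206772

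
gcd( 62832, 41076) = 84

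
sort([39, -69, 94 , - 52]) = [ - 69, - 52  ,  39,94]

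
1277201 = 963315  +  313886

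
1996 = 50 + 1946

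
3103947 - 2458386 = 645561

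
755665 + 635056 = 1390721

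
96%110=96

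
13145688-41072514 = -27926826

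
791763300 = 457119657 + 334643643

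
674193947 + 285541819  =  959735766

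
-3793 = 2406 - 6199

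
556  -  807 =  - 251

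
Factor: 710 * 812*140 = 80712800  =  2^5 * 5^2*7^2*29^1*71^1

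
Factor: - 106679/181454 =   -  2^( - 1)*7^(-1)*13^(  -  1)*107^1 = - 107/182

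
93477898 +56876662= 150354560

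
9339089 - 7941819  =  1397270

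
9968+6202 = 16170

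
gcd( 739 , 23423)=1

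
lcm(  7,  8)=56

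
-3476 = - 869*4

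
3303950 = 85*38870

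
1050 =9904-8854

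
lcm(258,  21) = 1806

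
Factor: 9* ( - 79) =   -  3^2*79^1 = - 711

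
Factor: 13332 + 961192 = 974524 = 2^2*243631^1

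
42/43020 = 7/7170 = 0.00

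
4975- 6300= - 1325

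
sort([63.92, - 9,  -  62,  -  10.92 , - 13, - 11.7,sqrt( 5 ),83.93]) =[ - 62, - 13, - 11.7, - 10.92 , - 9, sqrt(5),63.92 , 83.93 ] 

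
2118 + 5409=7527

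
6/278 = 3/139 = 0.02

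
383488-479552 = -96064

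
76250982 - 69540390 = 6710592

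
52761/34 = 52761/34 = 1551.79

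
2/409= 2/409 = 0.00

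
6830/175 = 39 + 1/35 = 39.03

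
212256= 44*4824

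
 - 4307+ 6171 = 1864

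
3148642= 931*3382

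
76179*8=609432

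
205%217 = 205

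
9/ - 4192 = - 1 + 4183/4192 = -0.00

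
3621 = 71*51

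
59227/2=59227/2  =  29613.50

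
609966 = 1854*329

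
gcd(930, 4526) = 62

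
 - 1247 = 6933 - 8180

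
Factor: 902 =2^1*11^1*41^1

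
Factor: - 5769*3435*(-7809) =154747165635= 3^4 * 5^1*19^1*137^1*229^1*641^1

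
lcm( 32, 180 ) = 1440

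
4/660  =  1/165= 0.01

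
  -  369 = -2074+1705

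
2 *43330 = 86660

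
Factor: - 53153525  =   - 5^2*2126141^1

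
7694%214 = 204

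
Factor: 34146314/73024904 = 2^( - 2) * 19^( - 1 ) * 31^1*71^1*7757^1*480427^( -1) = 17073157/36512452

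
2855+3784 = 6639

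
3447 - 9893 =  -6446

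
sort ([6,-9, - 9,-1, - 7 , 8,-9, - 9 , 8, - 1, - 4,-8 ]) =[ - 9, - 9, - 9, - 9, - 8, - 7, - 4, - 1, - 1, 6,8,  8 ]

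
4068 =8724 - 4656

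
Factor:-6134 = -2^1*3067^1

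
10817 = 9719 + 1098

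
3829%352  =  309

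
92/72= 23/18 = 1.28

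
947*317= 300199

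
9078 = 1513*6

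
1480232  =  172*8606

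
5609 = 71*79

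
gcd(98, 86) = 2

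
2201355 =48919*45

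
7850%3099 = 1652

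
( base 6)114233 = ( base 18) 1ch3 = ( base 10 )10029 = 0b10011100101101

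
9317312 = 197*47296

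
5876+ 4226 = 10102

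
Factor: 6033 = 3^1*2011^1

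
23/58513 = 23/58513= 0.00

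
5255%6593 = 5255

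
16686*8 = 133488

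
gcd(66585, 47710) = 5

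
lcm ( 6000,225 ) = 18000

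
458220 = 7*65460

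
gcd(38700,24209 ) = 43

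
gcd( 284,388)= 4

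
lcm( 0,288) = 0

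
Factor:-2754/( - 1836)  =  3/2=2^( - 1)*3^1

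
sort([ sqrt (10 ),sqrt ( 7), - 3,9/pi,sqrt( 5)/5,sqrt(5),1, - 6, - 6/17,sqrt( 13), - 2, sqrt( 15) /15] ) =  [ - 6, - 3,-2, - 6/17, sqrt ( 15)/15,sqrt( 5)/5,1 , sqrt (5),sqrt( 7), 9/pi,  sqrt( 10),sqrt (13 )] 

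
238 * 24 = 5712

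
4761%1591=1579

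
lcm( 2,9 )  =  18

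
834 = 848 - 14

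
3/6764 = 3/6764 = 0.00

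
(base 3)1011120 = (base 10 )852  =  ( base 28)12C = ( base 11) 705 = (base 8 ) 1524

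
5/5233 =5/5233=0.00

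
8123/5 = 8123/5 = 1624.60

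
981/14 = 981/14 = 70.07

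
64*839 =53696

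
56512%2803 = 452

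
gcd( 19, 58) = 1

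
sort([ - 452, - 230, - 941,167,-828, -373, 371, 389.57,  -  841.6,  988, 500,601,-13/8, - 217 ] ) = [- 941, - 841.6, - 828,  -  452, - 373, - 230, -217, - 13/8,167, 371,389.57,500,601,988 ] 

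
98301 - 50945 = 47356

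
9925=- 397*( - 25) 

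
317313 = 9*35257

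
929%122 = 75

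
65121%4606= 637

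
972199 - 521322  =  450877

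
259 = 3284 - 3025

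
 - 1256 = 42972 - 44228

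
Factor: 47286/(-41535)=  - 74/65 =- 2^1*5^ (-1) * 13^(-1)* 37^1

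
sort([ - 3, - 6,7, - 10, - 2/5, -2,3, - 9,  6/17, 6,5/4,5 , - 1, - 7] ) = [ - 10,-9,-7,-6,-3,-2,-1,-2/5, 6/17,5/4,3,5,  6,7 ]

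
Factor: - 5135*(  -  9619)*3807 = 188041301955   =  3^4*5^1* 13^1*47^1*79^1*9619^1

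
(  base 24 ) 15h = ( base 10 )713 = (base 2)1011001001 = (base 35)kd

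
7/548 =7/548 = 0.01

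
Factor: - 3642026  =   - 2^1*1821013^1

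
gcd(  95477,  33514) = 1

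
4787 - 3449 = 1338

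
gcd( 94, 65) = 1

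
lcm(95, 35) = 665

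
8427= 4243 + 4184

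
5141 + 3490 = 8631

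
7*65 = 455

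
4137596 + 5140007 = 9277603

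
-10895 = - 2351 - 8544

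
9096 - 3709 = 5387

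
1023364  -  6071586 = -5048222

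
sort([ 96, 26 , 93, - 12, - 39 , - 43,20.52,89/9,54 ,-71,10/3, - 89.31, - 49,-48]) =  [- 89.31, - 71, - 49,-48 , - 43 , - 39,-12,10/3, 89/9, 20.52, 26, 54,93,96]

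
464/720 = 29/45= 0.64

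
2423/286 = 2423/286 = 8.47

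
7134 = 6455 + 679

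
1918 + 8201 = 10119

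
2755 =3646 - 891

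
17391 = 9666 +7725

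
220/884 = 55/221 = 0.25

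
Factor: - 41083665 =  - 3^1*5^1 *7^1 * 391273^1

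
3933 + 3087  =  7020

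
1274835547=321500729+953334818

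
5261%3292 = 1969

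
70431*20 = 1408620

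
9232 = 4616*2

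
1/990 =1/990 = 0.00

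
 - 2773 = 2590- 5363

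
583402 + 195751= 779153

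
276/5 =55 +1/5  =  55.20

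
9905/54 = 183+23/54 = 183.43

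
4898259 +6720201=11618460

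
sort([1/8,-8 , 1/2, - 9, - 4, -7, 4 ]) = [ - 9,-8, - 7, - 4, 1/8,1/2, 4] 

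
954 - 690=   264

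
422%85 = 82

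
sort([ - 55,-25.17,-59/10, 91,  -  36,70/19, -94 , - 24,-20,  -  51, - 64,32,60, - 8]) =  [ - 94, - 64,  -  55, - 51,- 36, - 25.17, - 24 ,- 20, - 8,-59/10,70/19, 32,60,  91]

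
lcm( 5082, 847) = 5082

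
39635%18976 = 1683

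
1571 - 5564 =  - 3993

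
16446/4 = 4111 + 1/2 = 4111.50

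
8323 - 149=8174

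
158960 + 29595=188555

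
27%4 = 3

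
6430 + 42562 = 48992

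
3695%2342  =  1353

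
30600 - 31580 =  - 980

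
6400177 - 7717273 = - 1317096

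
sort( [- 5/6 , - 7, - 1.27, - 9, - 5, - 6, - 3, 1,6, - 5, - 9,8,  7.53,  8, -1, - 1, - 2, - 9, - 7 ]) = [ - 9, - 9, - 9, - 7, - 7, - 6, - 5,  -  5 , - 3, - 2, - 1.27, - 1, - 1, - 5/6, 1 , 6, 7.53, 8,8]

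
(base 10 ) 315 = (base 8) 473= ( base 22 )e7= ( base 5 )2230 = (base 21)F0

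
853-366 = 487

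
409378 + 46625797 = 47035175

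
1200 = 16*75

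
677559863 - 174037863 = 503522000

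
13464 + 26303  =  39767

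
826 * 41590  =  34353340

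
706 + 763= 1469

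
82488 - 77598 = 4890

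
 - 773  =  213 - 986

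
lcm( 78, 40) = 1560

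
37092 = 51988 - 14896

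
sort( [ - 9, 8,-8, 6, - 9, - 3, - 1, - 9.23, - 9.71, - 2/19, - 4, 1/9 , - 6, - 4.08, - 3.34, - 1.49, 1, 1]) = [ - 9.71,-9.23, - 9, - 9, - 8, - 6, - 4.08, - 4, - 3.34 , - 3 , - 1.49, - 1  , - 2/19, 1/9 , 1, 1, 6, 8 ] 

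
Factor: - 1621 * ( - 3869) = 53^1 * 73^1*1621^1 = 6271649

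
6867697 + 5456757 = 12324454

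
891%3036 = 891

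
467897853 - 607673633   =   -139775780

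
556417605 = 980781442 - 424363837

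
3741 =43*87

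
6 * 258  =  1548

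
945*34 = 32130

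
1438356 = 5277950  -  3839594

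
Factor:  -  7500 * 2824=  -  2^5*3^1*5^4* 353^1  =  - 21180000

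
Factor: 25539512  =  2^3* 3192439^1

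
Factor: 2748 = 2^2 *3^1*229^1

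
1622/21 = 77 + 5/21 = 77.24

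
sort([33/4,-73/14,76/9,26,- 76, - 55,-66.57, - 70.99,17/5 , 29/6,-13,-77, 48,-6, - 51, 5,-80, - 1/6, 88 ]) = [ - 80, - 77,-76, - 70.99, - 66.57, - 55, - 51, - 13,-6,- 73/14 , - 1/6 , 17/5, 29/6, 5, 33/4, 76/9,26,48 , 88]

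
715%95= 50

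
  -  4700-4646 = -9346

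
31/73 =31/73 = 0.42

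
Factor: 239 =239^1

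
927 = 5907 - 4980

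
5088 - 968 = 4120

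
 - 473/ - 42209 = 473/42209 = 0.01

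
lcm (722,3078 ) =58482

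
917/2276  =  917/2276 = 0.40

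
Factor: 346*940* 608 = 2^8*5^1 * 19^1*47^1*173^1 = 197745920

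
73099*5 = 365495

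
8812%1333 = 814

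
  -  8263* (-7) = 57841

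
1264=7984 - 6720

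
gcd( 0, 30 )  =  30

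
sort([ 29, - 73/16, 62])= [ - 73/16, 29, 62 ] 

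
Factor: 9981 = 3^2*1109^1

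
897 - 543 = 354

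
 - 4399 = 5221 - 9620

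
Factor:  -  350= - 2^1*5^2*7^1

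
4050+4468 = 8518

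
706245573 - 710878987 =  - 4633414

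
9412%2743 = 1183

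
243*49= 11907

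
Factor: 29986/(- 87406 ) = - 47/137 = - 47^1*137^( - 1)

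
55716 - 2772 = 52944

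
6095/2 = 6095/2 = 3047.50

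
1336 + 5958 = 7294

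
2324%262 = 228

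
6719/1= 6719 = 6719.00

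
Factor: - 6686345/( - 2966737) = 5^1*1337269^1*2966737^ ( - 1) 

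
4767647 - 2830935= 1936712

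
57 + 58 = 115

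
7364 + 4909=12273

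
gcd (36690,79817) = 1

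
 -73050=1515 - 74565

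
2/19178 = 1/9589 = 0.00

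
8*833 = 6664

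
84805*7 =593635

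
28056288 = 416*67443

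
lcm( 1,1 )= 1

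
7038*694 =4884372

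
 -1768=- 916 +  - 852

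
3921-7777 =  - 3856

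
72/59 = 1 + 13/59 = 1.22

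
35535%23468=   12067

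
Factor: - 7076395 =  - 5^1 * 41^1*34519^1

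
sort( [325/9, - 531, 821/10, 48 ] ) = [ - 531, 325/9,48, 821/10]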